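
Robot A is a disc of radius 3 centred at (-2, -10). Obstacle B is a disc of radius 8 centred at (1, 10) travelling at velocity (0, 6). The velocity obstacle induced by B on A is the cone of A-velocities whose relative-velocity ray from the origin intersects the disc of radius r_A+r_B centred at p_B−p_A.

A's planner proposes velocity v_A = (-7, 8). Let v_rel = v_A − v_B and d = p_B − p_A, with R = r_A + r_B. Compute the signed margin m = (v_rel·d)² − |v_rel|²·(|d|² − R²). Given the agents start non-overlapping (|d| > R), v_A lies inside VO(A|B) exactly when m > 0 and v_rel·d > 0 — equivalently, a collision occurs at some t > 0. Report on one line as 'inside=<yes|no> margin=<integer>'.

d = (3, 20),  |d|² = 409;  R = 3+8 = 11,  c = 409−11² = 288
v_rel = (-7, 2),  |v_rel|² = 53;  v_rel·d = (-7)·(3) + (2)·(20) = 19
53·t² − 38·t + 288 = 0  ⇒  m = 19² − 53·288 = -14903
m = -14903 < 0,  v_rel·d = 19 > 0  ⇒  outside

inside=no margin=-14903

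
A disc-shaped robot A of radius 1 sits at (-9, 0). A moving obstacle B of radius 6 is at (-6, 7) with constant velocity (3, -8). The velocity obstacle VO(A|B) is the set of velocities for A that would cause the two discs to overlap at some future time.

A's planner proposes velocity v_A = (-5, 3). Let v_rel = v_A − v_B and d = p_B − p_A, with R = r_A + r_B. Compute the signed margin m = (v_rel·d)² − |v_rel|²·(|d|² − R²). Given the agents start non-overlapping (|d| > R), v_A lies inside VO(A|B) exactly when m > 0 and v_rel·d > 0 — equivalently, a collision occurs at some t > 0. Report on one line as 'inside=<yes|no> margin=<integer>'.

d = (3, 7),  |d|² = 58;  R = 1+6 = 7,  c = 58−7² = 9
v_rel = (-8, 11),  |v_rel|² = 185;  v_rel·d = (-8)·(3) + (11)·(7) = 53
185·t² − 106·t + 9 = 0  ⇒  m = 53² − 185·9 = 1144
m = 1144 > 0,  v_rel·d = 53 > 0  ⇒  inside

inside=yes margin=1144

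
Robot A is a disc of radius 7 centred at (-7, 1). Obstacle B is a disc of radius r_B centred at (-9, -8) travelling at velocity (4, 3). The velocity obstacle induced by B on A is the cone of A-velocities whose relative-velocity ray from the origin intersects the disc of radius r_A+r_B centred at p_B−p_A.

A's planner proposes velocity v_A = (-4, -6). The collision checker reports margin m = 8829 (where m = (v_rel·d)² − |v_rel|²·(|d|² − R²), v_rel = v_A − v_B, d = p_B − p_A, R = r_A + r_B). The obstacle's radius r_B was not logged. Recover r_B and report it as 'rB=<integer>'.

m = 8829
d = (-2, -9);  v_rel = (-8, -9),  |v_rel|² = 145
v_rel×d = (-8)·(-9) − (-9)·(-2) = 54
since m = R²·145 − 54²:  R² = (2916 + 8829) / 145 = 81
R = √81 = 9  ⇒  r_B = 9 − 7 = 2

rB=2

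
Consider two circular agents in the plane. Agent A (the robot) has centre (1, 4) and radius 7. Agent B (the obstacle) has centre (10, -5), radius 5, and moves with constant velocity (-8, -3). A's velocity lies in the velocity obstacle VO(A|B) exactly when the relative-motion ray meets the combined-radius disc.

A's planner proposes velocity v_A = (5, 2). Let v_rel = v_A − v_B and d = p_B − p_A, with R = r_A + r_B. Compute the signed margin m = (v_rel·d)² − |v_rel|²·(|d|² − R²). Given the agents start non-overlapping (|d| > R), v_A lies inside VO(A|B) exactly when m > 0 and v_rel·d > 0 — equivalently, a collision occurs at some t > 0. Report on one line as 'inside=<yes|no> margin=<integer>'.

d = (9, -9),  |d|² = 162;  R = 7+5 = 12,  c = 162−12² = 18
v_rel = (13, 5),  |v_rel|² = 194;  v_rel·d = (13)·(9) + (5)·(-9) = 72
194·t² − 144·t + 18 = 0  ⇒  m = 72² − 194·18 = 1692
m = 1692 > 0,  v_rel·d = 72 > 0  ⇒  inside

inside=yes margin=1692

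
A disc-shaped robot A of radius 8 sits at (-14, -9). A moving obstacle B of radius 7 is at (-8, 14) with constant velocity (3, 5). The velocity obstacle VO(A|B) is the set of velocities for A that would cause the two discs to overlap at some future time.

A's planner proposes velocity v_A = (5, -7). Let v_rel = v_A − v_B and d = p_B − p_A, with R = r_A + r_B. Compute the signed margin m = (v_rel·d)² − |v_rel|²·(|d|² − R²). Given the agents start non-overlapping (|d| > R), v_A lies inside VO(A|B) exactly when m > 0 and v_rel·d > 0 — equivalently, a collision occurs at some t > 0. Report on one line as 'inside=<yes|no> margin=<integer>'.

d = (6, 23),  |d|² = 565;  R = 8+7 = 15,  c = 565−15² = 340
v_rel = (2, -12),  |v_rel|² = 148;  v_rel·d = (2)·(6) + (-12)·(23) = -264
148·t² + 528·t + 340 = 0  ⇒  m = (-264)² − 148·340 = 19376
m = 19376 > 0,  v_rel·d = -264 < 0  ⇒  outside

inside=no margin=19376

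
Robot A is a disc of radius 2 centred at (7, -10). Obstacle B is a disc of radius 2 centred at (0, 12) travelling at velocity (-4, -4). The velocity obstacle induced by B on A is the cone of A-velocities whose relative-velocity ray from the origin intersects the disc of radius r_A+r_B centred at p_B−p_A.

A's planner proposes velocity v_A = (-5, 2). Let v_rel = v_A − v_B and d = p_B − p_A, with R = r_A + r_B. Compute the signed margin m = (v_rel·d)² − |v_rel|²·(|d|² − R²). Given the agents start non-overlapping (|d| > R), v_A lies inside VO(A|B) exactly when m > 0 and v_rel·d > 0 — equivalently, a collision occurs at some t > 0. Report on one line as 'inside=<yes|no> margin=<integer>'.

d = (-7, 22),  |d|² = 533;  R = 2+2 = 4,  c = 533−4² = 517
v_rel = (-1, 6),  |v_rel|² = 37;  v_rel·d = (-1)·(-7) + (6)·(22) = 139
37·t² − 278·t + 517 = 0  ⇒  m = 139² − 37·517 = 192
m = 192 > 0,  v_rel·d = 139 > 0  ⇒  inside

inside=yes margin=192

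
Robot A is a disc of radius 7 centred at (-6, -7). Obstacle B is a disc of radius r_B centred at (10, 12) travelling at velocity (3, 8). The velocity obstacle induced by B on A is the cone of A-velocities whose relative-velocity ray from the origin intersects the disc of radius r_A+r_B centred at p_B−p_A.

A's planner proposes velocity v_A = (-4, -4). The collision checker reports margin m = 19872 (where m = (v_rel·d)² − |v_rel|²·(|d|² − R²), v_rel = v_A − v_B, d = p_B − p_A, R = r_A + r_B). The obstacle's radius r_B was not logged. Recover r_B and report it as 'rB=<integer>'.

m = 19872
d = (16, 19);  v_rel = (-7, -12),  |v_rel|² = 193
v_rel×d = (-7)·(19) − (-12)·(16) = 59
since m = R²·193 − 59²:  R² = (3481 + 19872) / 193 = 121
R = √121 = 11  ⇒  r_B = 11 − 7 = 4

rB=4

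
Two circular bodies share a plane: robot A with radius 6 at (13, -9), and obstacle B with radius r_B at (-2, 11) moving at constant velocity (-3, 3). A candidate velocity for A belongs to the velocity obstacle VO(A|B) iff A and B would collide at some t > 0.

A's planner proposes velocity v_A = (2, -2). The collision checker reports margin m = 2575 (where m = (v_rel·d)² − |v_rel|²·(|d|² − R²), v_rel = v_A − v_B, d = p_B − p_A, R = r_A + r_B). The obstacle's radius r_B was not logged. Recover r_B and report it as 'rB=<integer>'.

m = 2575
d = (-15, 20);  v_rel = (5, -5),  |v_rel|² = 50
v_rel×d = (5)·(20) − (-5)·(-15) = 25
since m = R²·50 − 25²:  R² = (625 + 2575) / 50 = 64
R = √64 = 8  ⇒  r_B = 8 − 6 = 2

rB=2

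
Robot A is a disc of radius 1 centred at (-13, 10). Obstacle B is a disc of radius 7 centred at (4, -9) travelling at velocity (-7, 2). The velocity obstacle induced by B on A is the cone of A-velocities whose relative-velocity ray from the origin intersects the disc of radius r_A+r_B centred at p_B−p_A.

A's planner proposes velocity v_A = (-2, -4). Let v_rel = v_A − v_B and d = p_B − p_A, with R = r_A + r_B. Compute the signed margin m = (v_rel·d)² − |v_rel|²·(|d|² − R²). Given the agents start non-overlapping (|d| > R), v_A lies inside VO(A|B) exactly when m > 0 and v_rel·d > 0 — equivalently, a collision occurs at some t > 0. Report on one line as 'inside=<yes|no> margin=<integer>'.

d = (17, -19),  |d|² = 650;  R = 1+7 = 8,  c = 650−8² = 586
v_rel = (5, -6),  |v_rel|² = 61;  v_rel·d = (5)·(17) + (-6)·(-19) = 199
61·t² − 398·t + 586 = 0  ⇒  m = 199² − 61·586 = 3855
m = 3855 > 0,  v_rel·d = 199 > 0  ⇒  inside

inside=yes margin=3855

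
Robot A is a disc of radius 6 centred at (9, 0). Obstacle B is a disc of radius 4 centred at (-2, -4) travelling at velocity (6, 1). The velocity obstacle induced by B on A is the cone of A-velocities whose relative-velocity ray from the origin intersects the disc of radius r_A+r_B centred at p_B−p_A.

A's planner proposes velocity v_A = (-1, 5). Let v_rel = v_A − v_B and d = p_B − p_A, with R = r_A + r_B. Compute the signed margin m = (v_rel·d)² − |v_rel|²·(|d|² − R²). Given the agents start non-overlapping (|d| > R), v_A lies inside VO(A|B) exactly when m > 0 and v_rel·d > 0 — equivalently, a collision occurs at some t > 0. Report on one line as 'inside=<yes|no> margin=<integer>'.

d = (-11, -4),  |d|² = 137;  R = 6+4 = 10,  c = 137−10² = 37
v_rel = (-7, 4),  |v_rel|² = 65;  v_rel·d = (-7)·(-11) + (4)·(-4) = 61
65·t² − 122·t + 37 = 0  ⇒  m = 61² − 65·37 = 1316
m = 1316 > 0,  v_rel·d = 61 > 0  ⇒  inside

inside=yes margin=1316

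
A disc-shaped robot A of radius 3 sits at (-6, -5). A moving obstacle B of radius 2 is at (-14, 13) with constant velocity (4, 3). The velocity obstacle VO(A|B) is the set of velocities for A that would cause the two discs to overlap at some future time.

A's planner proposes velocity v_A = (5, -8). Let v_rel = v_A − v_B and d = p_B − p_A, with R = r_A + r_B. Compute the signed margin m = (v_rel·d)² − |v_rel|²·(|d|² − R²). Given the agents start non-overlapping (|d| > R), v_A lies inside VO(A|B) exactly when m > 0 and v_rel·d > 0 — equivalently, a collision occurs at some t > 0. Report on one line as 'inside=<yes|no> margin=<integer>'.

d = (-8, 18),  |d|² = 388;  R = 3+2 = 5,  c = 388−5² = 363
v_rel = (1, -11),  |v_rel|² = 122;  v_rel·d = (1)·(-8) + (-11)·(18) = -206
122·t² + 412·t + 363 = 0  ⇒  m = (-206)² − 122·363 = -1850
m = -1850 < 0,  v_rel·d = -206 < 0  ⇒  outside

inside=no margin=-1850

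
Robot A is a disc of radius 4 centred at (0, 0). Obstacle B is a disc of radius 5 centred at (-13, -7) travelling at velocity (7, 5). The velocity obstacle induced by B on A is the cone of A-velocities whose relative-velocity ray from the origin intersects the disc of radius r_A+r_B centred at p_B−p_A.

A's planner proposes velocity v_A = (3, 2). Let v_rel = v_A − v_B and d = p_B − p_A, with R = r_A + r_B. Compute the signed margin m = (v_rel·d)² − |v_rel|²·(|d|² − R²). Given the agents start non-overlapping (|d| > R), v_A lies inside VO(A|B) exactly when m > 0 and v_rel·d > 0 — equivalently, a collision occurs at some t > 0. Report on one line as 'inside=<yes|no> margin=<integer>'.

d = (-13, -7),  |d|² = 218;  R = 4+5 = 9,  c = 218−9² = 137
v_rel = (-4, -3),  |v_rel|² = 25;  v_rel·d = (-4)·(-13) + (-3)·(-7) = 73
25·t² − 146·t + 137 = 0  ⇒  m = 73² − 25·137 = 1904
m = 1904 > 0,  v_rel·d = 73 > 0  ⇒  inside

inside=yes margin=1904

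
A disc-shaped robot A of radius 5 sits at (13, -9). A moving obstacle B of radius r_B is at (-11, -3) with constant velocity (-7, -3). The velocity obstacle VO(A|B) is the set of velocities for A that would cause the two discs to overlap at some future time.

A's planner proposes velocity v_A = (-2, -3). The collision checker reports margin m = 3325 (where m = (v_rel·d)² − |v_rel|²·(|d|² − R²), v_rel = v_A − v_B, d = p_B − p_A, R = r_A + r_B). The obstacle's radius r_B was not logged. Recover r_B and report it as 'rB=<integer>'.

m = 3325
d = (-24, 6);  v_rel = (5, 0),  |v_rel|² = 25
v_rel×d = (5)·(6) − (0)·(-24) = 30
since m = R²·25 − 30²:  R² = (900 + 3325) / 25 = 169
R = √169 = 13  ⇒  r_B = 13 − 5 = 8

rB=8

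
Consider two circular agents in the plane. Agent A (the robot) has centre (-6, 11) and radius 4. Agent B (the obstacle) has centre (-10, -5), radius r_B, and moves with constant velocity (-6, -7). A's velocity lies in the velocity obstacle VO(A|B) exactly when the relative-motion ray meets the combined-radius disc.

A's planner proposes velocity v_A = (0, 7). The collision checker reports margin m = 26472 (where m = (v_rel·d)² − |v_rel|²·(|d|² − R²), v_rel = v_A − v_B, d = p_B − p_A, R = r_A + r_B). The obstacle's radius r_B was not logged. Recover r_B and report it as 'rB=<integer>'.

m = 26472
d = (-4, -16);  v_rel = (6, 14),  |v_rel|² = 232
v_rel×d = (6)·(-16) − (14)·(-4) = -40
since m = R²·232 − (-40)²:  R² = (1600 + 26472) / 232 = 121
R = √121 = 11  ⇒  r_B = 11 − 4 = 7

rB=7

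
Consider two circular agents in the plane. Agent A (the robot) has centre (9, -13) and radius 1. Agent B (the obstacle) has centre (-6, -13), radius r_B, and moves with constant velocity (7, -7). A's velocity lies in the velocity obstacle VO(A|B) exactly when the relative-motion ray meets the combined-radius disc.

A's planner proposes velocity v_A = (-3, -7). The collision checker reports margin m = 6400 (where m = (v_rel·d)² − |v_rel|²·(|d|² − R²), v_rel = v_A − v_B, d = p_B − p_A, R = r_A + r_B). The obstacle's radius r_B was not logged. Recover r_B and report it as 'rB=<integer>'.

m = 6400
d = (-15, 0);  v_rel = (-10, 0),  |v_rel|² = 100
v_rel×d = (-10)·(0) − (0)·(-15) = 0
since m = R²·100 − 0²:  R² = (0 + 6400) / 100 = 64
R = √64 = 8  ⇒  r_B = 8 − 1 = 7

rB=7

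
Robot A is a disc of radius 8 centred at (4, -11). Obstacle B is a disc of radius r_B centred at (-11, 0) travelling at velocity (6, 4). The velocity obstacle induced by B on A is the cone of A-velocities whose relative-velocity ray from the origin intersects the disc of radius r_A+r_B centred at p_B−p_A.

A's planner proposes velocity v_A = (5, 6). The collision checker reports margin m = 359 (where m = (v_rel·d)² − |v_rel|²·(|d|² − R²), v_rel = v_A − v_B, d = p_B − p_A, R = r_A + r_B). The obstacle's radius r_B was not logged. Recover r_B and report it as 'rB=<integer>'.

m = 359
d = (-15, 11);  v_rel = (-1, 2),  |v_rel|² = 5
v_rel×d = (-1)·(11) − (2)·(-15) = 19
since m = R²·5 − 19²:  R² = (361 + 359) / 5 = 144
R = √144 = 12  ⇒  r_B = 12 − 8 = 4

rB=4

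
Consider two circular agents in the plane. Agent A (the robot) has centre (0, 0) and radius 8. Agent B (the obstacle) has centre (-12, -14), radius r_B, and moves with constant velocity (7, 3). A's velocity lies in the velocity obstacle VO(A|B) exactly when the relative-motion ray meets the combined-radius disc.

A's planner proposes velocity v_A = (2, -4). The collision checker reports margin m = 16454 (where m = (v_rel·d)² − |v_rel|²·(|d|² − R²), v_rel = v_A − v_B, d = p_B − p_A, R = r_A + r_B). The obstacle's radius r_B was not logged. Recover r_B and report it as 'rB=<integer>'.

m = 16454
d = (-12, -14);  v_rel = (-5, -7),  |v_rel|² = 74
v_rel×d = (-5)·(-14) − (-7)·(-12) = -14
since m = R²·74 − (-14)²:  R² = (196 + 16454) / 74 = 225
R = √225 = 15  ⇒  r_B = 15 − 8 = 7

rB=7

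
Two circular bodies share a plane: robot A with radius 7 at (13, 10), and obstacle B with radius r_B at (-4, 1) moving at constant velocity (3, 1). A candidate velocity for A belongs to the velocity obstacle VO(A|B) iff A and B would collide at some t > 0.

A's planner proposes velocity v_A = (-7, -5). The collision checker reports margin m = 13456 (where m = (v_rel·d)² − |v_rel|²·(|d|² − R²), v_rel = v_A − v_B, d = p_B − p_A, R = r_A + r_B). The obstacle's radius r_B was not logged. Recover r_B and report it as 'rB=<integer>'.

m = 13456
d = (-17, -9);  v_rel = (-10, -6),  |v_rel|² = 136
v_rel×d = (-10)·(-9) − (-6)·(-17) = -12
since m = R²·136 − (-12)²:  R² = (144 + 13456) / 136 = 100
R = √100 = 10  ⇒  r_B = 10 − 7 = 3

rB=3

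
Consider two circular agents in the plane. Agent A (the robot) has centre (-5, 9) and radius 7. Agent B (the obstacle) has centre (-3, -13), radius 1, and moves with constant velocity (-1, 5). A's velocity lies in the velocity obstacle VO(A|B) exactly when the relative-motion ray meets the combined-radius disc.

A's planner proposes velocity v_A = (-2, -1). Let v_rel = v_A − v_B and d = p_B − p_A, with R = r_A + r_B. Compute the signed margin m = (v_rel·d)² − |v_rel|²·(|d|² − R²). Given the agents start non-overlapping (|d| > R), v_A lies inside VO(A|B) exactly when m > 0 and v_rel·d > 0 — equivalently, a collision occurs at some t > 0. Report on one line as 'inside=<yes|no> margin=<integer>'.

d = (2, -22),  |d|² = 488;  R = 7+1 = 8,  c = 488−8² = 424
v_rel = (-1, -6),  |v_rel|² = 37;  v_rel·d = (-1)·(2) + (-6)·(-22) = 130
37·t² − 260·t + 424 = 0  ⇒  m = 130² − 37·424 = 1212
m = 1212 > 0,  v_rel·d = 130 > 0  ⇒  inside

inside=yes margin=1212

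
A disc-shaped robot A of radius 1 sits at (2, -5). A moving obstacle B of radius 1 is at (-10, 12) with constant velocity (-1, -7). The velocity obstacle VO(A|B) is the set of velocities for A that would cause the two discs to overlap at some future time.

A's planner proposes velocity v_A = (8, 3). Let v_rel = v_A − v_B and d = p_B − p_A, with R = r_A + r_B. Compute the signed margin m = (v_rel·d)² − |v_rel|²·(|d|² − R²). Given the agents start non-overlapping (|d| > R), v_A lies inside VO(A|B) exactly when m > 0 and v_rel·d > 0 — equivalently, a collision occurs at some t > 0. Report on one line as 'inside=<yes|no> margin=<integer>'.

d = (-12, 17),  |d|² = 433;  R = 1+1 = 2,  c = 433−2² = 429
v_rel = (9, 10),  |v_rel|² = 181;  v_rel·d = (9)·(-12) + (10)·(17) = 62
181·t² − 124·t + 429 = 0  ⇒  m = 62² − 181·429 = -73805
m = -73805 < 0,  v_rel·d = 62 > 0  ⇒  outside

inside=no margin=-73805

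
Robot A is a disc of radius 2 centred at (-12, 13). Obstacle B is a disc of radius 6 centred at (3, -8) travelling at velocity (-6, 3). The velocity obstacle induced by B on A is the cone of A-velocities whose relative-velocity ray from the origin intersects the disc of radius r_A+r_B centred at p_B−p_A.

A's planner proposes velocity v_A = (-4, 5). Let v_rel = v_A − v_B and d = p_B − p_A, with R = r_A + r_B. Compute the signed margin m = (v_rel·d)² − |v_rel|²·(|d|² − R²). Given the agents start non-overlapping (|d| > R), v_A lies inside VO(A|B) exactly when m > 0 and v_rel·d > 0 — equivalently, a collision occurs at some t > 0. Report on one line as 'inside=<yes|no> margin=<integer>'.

d = (15, -21),  |d|² = 666;  R = 2+6 = 8,  c = 666−8² = 602
v_rel = (2, 2),  |v_rel|² = 8;  v_rel·d = (2)·(15) + (2)·(-21) = -12
8·t² + 24·t + 602 = 0  ⇒  m = (-12)² − 8·602 = -4672
m = -4672 < 0,  v_rel·d = -12 < 0  ⇒  outside

inside=no margin=-4672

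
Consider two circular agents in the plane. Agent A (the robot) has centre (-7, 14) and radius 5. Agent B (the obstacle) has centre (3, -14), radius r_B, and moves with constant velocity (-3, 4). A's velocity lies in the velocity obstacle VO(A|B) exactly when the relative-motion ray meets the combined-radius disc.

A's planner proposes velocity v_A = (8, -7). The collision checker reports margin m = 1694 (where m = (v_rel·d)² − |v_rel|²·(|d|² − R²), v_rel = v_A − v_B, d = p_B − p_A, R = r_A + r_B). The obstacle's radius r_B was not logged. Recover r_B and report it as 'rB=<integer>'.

m = 1694
d = (10, -28);  v_rel = (11, -11),  |v_rel|² = 242
v_rel×d = (11)·(-28) − (-11)·(10) = -198
since m = R²·242 − (-198)²:  R² = (39204 + 1694) / 242 = 169
R = √169 = 13  ⇒  r_B = 13 − 5 = 8

rB=8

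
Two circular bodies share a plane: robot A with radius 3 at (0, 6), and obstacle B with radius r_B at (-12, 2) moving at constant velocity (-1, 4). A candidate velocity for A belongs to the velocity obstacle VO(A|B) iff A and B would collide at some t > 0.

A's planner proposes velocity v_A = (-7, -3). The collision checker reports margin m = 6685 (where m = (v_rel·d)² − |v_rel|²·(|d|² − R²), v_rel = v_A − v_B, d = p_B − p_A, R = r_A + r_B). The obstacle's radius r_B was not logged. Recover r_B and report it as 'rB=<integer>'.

m = 6685
d = (-12, -4);  v_rel = (-6, -7),  |v_rel|² = 85
v_rel×d = (-6)·(-4) − (-7)·(-12) = -60
since m = R²·85 − (-60)²:  R² = (3600 + 6685) / 85 = 121
R = √121 = 11  ⇒  r_B = 11 − 3 = 8

rB=8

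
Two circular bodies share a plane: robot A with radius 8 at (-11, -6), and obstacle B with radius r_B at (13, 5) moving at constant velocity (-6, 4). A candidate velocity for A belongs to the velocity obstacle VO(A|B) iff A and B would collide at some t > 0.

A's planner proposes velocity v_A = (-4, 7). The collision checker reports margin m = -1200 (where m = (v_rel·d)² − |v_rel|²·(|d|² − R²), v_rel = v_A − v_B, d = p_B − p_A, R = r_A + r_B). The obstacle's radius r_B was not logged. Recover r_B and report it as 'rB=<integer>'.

m = -1200
d = (24, 11);  v_rel = (2, 3),  |v_rel|² = 13
v_rel×d = (2)·(11) − (3)·(24) = -50
since m = R²·13 − (-50)²:  R² = (2500 + -1200) / 13 = 100
R = √100 = 10  ⇒  r_B = 10 − 8 = 2

rB=2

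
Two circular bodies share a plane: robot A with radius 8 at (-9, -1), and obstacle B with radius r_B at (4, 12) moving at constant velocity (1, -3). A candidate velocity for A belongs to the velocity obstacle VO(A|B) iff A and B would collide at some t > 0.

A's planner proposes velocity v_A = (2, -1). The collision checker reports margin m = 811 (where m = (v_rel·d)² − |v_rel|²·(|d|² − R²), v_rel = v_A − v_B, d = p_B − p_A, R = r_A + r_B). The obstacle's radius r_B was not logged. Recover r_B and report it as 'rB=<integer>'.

m = 811
d = (13, 13);  v_rel = (1, 2),  |v_rel|² = 5
v_rel×d = (1)·(13) − (2)·(13) = -13
since m = R²·5 − (-13)²:  R² = (169 + 811) / 5 = 196
R = √196 = 14  ⇒  r_B = 14 − 8 = 6

rB=6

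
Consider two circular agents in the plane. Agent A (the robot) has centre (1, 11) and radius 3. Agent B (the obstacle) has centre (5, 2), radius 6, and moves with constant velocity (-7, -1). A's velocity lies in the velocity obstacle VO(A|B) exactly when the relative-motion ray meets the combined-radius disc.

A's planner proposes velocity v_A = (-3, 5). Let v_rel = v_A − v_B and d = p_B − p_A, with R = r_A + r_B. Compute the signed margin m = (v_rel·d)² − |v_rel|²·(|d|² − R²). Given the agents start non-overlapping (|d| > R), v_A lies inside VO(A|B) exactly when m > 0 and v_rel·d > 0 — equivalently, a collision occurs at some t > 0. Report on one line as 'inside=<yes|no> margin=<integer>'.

d = (4, -9),  |d|² = 97;  R = 3+6 = 9,  c = 97−9² = 16
v_rel = (4, 6),  |v_rel|² = 52;  v_rel·d = (4)·(4) + (6)·(-9) = -38
52·t² + 76·t + 16 = 0  ⇒  m = (-38)² − 52·16 = 612
m = 612 > 0,  v_rel·d = -38 < 0  ⇒  outside

inside=no margin=612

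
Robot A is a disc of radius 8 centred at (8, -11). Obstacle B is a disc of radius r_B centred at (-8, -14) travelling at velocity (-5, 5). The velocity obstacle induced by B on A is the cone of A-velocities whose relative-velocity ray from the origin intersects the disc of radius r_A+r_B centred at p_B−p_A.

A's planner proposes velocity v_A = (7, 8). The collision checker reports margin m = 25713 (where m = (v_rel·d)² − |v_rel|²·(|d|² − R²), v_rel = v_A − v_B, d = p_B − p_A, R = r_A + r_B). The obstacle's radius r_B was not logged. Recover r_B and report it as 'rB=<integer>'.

m = 25713
d = (-16, -3);  v_rel = (12, 3),  |v_rel|² = 153
v_rel×d = (12)·(-3) − (3)·(-16) = 12
since m = R²·153 − 12²:  R² = (144 + 25713) / 153 = 169
R = √169 = 13  ⇒  r_B = 13 − 8 = 5

rB=5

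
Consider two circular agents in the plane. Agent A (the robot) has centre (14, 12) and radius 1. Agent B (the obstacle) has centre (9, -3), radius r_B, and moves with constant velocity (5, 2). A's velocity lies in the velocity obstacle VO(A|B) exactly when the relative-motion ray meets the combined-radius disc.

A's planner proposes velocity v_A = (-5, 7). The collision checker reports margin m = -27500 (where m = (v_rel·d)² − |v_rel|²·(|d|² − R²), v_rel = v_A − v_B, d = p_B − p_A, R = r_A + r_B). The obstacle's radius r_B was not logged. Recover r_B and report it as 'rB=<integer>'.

m = -27500
d = (-5, -15);  v_rel = (-10, 5),  |v_rel|² = 125
v_rel×d = (-10)·(-15) − (5)·(-5) = 175
since m = R²·125 − 175²:  R² = (30625 + -27500) / 125 = 25
R = √25 = 5  ⇒  r_B = 5 − 1 = 4

rB=4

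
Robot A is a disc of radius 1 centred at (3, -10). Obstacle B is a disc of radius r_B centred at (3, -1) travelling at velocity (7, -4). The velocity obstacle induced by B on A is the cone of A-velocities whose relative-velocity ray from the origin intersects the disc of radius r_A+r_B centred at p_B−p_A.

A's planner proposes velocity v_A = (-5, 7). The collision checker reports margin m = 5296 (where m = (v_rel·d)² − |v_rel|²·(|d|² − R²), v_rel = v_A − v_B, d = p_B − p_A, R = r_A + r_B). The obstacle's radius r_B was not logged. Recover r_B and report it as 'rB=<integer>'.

m = 5296
d = (0, 9);  v_rel = (-12, 11),  |v_rel|² = 265
v_rel×d = (-12)·(9) − (11)·(0) = -108
since m = R²·265 − (-108)²:  R² = (11664 + 5296) / 265 = 64
R = √64 = 8  ⇒  r_B = 8 − 1 = 7

rB=7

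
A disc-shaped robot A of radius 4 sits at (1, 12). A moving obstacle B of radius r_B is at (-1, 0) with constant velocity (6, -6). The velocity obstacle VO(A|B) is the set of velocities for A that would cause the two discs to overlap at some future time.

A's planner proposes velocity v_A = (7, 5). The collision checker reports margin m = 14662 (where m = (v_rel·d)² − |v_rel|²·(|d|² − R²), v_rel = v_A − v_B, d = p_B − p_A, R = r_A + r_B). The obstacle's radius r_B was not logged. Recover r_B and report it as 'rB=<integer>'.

m = 14662
d = (-2, -12);  v_rel = (1, 11),  |v_rel|² = 122
v_rel×d = (1)·(-12) − (11)·(-2) = 10
since m = R²·122 − 10²:  R² = (100 + 14662) / 122 = 121
R = √121 = 11  ⇒  r_B = 11 − 4 = 7

rB=7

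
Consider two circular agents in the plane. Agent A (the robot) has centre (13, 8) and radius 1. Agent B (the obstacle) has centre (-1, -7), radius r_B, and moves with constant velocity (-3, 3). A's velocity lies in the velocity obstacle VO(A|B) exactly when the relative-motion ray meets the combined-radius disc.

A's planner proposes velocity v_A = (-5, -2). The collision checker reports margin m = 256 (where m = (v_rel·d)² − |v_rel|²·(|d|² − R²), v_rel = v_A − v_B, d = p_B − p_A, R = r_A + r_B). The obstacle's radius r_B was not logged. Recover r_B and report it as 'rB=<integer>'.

m = 256
d = (-14, -15);  v_rel = (-2, -5),  |v_rel|² = 29
v_rel×d = (-2)·(-15) − (-5)·(-14) = -40
since m = R²·29 − (-40)²:  R² = (1600 + 256) / 29 = 64
R = √64 = 8  ⇒  r_B = 8 − 1 = 7

rB=7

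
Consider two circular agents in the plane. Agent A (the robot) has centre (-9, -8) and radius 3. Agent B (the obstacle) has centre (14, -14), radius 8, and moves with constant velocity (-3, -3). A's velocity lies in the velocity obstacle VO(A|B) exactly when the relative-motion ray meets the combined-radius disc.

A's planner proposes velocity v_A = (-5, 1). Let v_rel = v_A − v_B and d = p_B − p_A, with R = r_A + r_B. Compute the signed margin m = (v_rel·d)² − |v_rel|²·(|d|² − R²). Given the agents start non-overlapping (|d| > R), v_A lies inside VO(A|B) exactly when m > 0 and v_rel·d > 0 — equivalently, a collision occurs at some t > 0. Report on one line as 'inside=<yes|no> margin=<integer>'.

d = (23, -6),  |d|² = 565;  R = 3+8 = 11,  c = 565−11² = 444
v_rel = (-2, 4),  |v_rel|² = 20;  v_rel·d = (-2)·(23) + (4)·(-6) = -70
20·t² + 140·t + 444 = 0  ⇒  m = (-70)² − 20·444 = -3980
m = -3980 < 0,  v_rel·d = -70 < 0  ⇒  outside

inside=no margin=-3980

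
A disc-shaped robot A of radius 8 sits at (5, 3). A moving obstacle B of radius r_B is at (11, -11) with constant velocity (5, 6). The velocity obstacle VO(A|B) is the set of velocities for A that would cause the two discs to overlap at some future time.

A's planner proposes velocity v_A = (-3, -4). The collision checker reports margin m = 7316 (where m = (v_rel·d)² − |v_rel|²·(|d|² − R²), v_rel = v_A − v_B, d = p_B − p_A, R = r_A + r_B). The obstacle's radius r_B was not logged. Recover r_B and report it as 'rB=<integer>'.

m = 7316
d = (6, -14);  v_rel = (-8, -10),  |v_rel|² = 164
v_rel×d = (-8)·(-14) − (-10)·(6) = 172
since m = R²·164 − 172²:  R² = (29584 + 7316) / 164 = 225
R = √225 = 15  ⇒  r_B = 15 − 8 = 7

rB=7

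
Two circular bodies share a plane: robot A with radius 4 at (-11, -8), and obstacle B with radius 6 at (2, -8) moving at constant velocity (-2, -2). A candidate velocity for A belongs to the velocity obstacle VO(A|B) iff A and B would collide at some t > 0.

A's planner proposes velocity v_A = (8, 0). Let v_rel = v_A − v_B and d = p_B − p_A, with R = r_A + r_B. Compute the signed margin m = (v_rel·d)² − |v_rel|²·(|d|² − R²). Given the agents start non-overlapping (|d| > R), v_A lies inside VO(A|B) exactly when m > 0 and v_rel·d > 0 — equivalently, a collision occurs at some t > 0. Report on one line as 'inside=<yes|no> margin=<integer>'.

d = (13, 0),  |d|² = 169;  R = 4+6 = 10,  c = 169−10² = 69
v_rel = (10, 2),  |v_rel|² = 104;  v_rel·d = (10)·(13) + (2)·(0) = 130
104·t² − 260·t + 69 = 0  ⇒  m = 130² − 104·69 = 9724
m = 9724 > 0,  v_rel·d = 130 > 0  ⇒  inside

inside=yes margin=9724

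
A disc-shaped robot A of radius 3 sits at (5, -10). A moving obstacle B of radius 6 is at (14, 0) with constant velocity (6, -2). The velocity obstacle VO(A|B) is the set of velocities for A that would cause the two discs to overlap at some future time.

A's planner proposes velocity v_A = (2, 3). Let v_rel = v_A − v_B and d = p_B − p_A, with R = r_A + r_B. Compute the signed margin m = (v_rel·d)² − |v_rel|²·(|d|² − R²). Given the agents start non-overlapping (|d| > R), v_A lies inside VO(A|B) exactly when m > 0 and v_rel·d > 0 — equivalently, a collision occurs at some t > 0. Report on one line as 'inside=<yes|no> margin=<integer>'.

d = (9, 10),  |d|² = 181;  R = 3+6 = 9,  c = 181−9² = 100
v_rel = (-4, 5),  |v_rel|² = 41;  v_rel·d = (-4)·(9) + (5)·(10) = 14
41·t² − 28·t + 100 = 0  ⇒  m = 14² − 41·100 = -3904
m = -3904 < 0,  v_rel·d = 14 > 0  ⇒  outside

inside=no margin=-3904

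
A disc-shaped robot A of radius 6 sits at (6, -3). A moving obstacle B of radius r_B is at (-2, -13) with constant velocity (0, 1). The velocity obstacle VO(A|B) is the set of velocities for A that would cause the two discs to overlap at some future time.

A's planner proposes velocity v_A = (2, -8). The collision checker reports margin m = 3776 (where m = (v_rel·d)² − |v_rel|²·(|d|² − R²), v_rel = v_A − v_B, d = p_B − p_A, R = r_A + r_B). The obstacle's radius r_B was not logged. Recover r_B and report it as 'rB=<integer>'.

m = 3776
d = (-8, -10);  v_rel = (2, -9),  |v_rel|² = 85
v_rel×d = (2)·(-10) − (-9)·(-8) = -92
since m = R²·85 − (-92)²:  R² = (8464 + 3776) / 85 = 144
R = √144 = 12  ⇒  r_B = 12 − 6 = 6

rB=6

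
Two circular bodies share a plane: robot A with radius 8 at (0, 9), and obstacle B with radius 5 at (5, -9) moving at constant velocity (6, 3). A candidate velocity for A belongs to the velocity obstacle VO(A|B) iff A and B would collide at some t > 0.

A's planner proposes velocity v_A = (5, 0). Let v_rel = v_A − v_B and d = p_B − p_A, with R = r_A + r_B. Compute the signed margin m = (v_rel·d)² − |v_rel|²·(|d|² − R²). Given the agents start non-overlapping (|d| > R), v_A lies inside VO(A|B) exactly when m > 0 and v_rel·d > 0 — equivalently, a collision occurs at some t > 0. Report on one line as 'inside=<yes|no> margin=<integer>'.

d = (5, -18),  |d|² = 349;  R = 8+5 = 13,  c = 349−13² = 180
v_rel = (-1, -3),  |v_rel|² = 10;  v_rel·d = (-1)·(5) + (-3)·(-18) = 49
10·t² − 98·t + 180 = 0  ⇒  m = 49² − 10·180 = 601
m = 601 > 0,  v_rel·d = 49 > 0  ⇒  inside

inside=yes margin=601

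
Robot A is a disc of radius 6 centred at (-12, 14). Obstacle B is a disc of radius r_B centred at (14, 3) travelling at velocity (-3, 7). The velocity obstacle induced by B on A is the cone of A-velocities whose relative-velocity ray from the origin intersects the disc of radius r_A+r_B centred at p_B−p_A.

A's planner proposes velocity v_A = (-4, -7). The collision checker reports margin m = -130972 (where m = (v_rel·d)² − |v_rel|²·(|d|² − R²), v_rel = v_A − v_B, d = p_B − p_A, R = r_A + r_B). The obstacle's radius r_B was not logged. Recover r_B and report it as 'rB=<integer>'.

m = -130972
d = (26, -11);  v_rel = (-1, -14),  |v_rel|² = 197
v_rel×d = (-1)·(-11) − (-14)·(26) = 375
since m = R²·197 − 375²:  R² = (140625 + -130972) / 197 = 49
R = √49 = 7  ⇒  r_B = 7 − 6 = 1

rB=1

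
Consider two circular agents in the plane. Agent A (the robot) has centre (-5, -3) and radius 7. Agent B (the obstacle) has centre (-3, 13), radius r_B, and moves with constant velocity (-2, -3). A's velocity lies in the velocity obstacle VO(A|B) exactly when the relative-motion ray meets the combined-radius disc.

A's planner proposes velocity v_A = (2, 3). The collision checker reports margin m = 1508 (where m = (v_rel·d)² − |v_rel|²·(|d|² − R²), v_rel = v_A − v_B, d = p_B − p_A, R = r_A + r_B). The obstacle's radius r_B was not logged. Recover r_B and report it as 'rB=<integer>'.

m = 1508
d = (2, 16);  v_rel = (4, 6),  |v_rel|² = 52
v_rel×d = (4)·(16) − (6)·(2) = 52
since m = R²·52 − 52²:  R² = (2704 + 1508) / 52 = 81
R = √81 = 9  ⇒  r_B = 9 − 7 = 2

rB=2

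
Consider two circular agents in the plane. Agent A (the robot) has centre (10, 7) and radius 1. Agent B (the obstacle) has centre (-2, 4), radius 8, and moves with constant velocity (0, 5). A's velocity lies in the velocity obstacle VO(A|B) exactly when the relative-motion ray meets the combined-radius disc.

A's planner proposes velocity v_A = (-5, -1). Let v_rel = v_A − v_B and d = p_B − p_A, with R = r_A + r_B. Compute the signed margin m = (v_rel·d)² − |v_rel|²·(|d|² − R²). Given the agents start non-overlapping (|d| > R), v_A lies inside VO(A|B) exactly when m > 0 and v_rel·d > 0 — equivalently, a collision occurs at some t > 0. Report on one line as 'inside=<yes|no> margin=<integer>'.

d = (-12, -3),  |d|² = 153;  R = 1+8 = 9,  c = 153−9² = 72
v_rel = (-5, -6),  |v_rel|² = 61;  v_rel·d = (-5)·(-12) + (-6)·(-3) = 78
61·t² − 156·t + 72 = 0  ⇒  m = 78² − 61·72 = 1692
m = 1692 > 0,  v_rel·d = 78 > 0  ⇒  inside

inside=yes margin=1692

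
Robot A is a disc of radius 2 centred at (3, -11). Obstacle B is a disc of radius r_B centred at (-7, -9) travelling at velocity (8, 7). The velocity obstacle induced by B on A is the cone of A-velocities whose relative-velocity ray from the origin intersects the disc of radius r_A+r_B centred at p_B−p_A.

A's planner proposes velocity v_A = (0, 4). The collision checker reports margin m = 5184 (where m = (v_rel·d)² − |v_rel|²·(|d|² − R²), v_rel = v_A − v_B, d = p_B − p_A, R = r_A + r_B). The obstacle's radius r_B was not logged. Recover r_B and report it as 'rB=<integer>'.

m = 5184
d = (-10, 2);  v_rel = (-8, -3),  |v_rel|² = 73
v_rel×d = (-8)·(2) − (-3)·(-10) = -46
since m = R²·73 − (-46)²:  R² = (2116 + 5184) / 73 = 100
R = √100 = 10  ⇒  r_B = 10 − 2 = 8

rB=8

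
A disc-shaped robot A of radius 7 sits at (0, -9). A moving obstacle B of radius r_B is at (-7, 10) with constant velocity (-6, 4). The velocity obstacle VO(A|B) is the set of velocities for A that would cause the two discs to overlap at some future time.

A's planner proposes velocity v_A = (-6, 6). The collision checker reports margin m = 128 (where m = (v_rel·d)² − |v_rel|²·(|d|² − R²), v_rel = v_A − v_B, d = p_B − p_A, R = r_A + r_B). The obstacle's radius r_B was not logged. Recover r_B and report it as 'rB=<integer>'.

m = 128
d = (-7, 19);  v_rel = (0, 2),  |v_rel|² = 4
v_rel×d = (0)·(19) − (2)·(-7) = 14
since m = R²·4 − 14²:  R² = (196 + 128) / 4 = 81
R = √81 = 9  ⇒  r_B = 9 − 7 = 2

rB=2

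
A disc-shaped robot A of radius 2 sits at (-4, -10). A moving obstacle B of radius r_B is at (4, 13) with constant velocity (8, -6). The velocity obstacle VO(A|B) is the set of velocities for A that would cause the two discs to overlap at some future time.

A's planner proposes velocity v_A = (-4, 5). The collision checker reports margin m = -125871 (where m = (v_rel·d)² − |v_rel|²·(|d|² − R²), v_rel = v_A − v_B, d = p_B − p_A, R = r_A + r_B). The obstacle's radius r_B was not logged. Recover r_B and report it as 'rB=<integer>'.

m = -125871
d = (8, 23);  v_rel = (-12, 11),  |v_rel|² = 265
v_rel×d = (-12)·(23) − (11)·(8) = -364
since m = R²·265 − (-364)²:  R² = (132496 + -125871) / 265 = 25
R = √25 = 5  ⇒  r_B = 5 − 2 = 3

rB=3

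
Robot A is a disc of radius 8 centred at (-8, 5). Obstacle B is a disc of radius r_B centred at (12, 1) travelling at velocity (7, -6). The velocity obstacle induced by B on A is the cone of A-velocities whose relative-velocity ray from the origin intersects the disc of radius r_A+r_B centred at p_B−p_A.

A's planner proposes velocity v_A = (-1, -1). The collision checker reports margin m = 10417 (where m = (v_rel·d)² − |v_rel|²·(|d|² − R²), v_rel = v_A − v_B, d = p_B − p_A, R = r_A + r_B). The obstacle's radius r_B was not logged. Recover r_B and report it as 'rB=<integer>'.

m = 10417
d = (20, -4);  v_rel = (-8, 5),  |v_rel|² = 89
v_rel×d = (-8)·(-4) − (5)·(20) = -68
since m = R²·89 − (-68)²:  R² = (4624 + 10417) / 89 = 169
R = √169 = 13  ⇒  r_B = 13 − 8 = 5

rB=5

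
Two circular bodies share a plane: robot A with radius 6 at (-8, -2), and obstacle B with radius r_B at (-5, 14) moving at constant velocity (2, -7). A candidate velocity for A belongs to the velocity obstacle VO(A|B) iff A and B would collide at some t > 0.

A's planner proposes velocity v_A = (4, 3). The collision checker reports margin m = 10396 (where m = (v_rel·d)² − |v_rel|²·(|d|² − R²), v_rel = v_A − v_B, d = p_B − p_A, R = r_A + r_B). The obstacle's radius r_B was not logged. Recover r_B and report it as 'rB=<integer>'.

m = 10396
d = (3, 16);  v_rel = (2, 10),  |v_rel|² = 104
v_rel×d = (2)·(16) − (10)·(3) = 2
since m = R²·104 − 2²:  R² = (4 + 10396) / 104 = 100
R = √100 = 10  ⇒  r_B = 10 − 6 = 4

rB=4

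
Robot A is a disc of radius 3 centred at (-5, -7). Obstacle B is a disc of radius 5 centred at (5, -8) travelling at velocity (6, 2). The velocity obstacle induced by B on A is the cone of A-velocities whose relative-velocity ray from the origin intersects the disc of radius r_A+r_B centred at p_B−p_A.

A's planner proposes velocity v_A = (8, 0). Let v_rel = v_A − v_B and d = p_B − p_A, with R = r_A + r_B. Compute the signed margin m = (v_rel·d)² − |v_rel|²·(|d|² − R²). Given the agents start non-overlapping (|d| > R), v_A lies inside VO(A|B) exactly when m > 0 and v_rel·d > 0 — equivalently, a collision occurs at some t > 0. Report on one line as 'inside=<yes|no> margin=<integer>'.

d = (10, -1),  |d|² = 101;  R = 3+5 = 8,  c = 101−8² = 37
v_rel = (2, -2),  |v_rel|² = 8;  v_rel·d = (2)·(10) + (-2)·(-1) = 22
8·t² − 44·t + 37 = 0  ⇒  m = 22² − 8·37 = 188
m = 188 > 0,  v_rel·d = 22 > 0  ⇒  inside

inside=yes margin=188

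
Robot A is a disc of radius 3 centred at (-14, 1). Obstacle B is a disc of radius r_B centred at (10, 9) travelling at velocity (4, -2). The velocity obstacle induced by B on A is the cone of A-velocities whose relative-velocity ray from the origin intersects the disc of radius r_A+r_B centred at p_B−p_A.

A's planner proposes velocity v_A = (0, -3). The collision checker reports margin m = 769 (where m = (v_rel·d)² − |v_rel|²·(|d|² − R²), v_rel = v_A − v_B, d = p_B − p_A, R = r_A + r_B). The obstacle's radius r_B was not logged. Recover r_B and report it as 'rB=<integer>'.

m = 769
d = (24, 8);  v_rel = (-4, -1),  |v_rel|² = 17
v_rel×d = (-4)·(8) − (-1)·(24) = -8
since m = R²·17 − (-8)²:  R² = (64 + 769) / 17 = 49
R = √49 = 7  ⇒  r_B = 7 − 3 = 4

rB=4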